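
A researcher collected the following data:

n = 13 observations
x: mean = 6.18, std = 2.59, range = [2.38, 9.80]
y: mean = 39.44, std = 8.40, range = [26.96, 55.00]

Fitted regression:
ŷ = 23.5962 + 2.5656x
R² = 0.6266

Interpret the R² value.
R² = 0.6266 means 62.66% of the variation in y is explained by the linear relationship with x. This indicates a moderate fit.

The coefficient of determination R² is the fraction of the total variation in y that the fitted line accounts for.

Here R² = 0.6266:
- Explained: 62.66% of the variation in y
- Unexplained (residual): 100% − 62.66% = 37.34%
- Rule of thumb (below 0.3 weak; 0.3 to below 0.7 moderate; 0.7 and above strong) → moderate

Equivalently, for simple linear regression R² = r², so |r| = √0.6266 ≈ 0.7916.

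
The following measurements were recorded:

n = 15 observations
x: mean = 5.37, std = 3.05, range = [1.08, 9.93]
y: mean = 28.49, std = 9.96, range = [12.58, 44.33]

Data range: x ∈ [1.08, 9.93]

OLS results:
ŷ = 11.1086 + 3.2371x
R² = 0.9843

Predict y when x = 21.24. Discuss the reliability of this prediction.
ŷ = 79.8646, but this is extrapolation (above the data range [1.08, 9.93]) and may be unreliable.

Prediction calculation:
ŷ = 11.1086 + 3.2371 × 21.24
ŷ = 79.8646

Reliability:
- Data range: x ∈ [1.08, 9.93]
- Prediction point: x = 21.24 is 11.31 units above the observed range → this is EXTRAPOLATION, not interpolation

Why that matters here:
- Real relationships often flatten, saturate, or turn nonlinear at extremes
- R² describes fit only over the sampled x values; it says nothing about behaviour beyond them

A defensible statement: 'if the linear trend continued to x = 21.24, y would be about 79.8646' — the premise is untested.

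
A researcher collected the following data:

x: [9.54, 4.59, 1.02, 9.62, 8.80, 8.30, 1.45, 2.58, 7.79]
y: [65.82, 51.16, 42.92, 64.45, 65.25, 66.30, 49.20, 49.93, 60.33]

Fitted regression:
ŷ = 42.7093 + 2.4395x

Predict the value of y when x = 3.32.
ŷ = 50.8084

x = 3.32 lies inside the observed range [1.02, 9.62], so the fitted equation applies directly:

ŷ = 42.7093 + 2.4395 × 3.32
ŷ = 42.7093 + 8.0991
ŷ = 50.8084

This is the fitted mean response at that x — an individual observation would come with a wider prediction interval.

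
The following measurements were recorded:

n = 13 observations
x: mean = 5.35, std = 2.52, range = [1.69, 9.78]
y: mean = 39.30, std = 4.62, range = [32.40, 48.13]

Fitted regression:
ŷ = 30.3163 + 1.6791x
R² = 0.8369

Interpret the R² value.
About 83.69% of the variability in y is accounted for by the regression on x (R² = 0.8369) — a strong linear fit.

The coefficient of determination R² is the fraction of the total variation in y that the fitted line accounts for.

Here R² = 0.8369:
- Explained: 83.69% of the variation in y
- Unexplained (residual): 100% − 83.69% = 16.31%
- Rule of thumb (below 0.3 weak; 0.3 to below 0.7 moderate; 0.7 and above strong) → strong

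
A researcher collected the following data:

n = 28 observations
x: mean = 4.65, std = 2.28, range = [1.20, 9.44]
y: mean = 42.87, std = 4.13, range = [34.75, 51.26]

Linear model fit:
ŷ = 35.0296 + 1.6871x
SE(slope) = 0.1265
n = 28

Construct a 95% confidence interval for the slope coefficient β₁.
The 95% CI for β₁ is (1.4271, 1.9471)

Confidence interval for the slope:

The 95% CI for β₁ is: β̂₁ ± t*(α/2, n-2) × SE(β̂₁)

Step 1: Find critical t-value
- Confidence level = 0.95
- Degrees of freedom = n - 2 = 28 - 2 = 26
- t*(α/2, 26) = 2.0555

Step 2: Calculate margin of error
Margin = 2.0555 × 0.1265 = 0.2600

Step 3: Construct interval
CI = 1.6871 ± 0.2600
CI = (1.4271, 1.9471)

Interpretation: We are 95% confident that the true slope β₁ lies between 1.4271 and 1.9471.
The interval does not include 0, suggesting a significant linear relationship.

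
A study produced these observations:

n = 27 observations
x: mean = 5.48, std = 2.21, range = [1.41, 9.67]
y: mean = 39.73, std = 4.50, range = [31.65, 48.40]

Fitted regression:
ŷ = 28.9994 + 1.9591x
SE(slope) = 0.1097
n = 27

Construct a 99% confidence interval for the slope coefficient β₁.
The 99% CI for β₁ is (1.6533, 2.2649)

Confidence interval for the slope:

The 99% CI for β₁ is: β̂₁ ± t*(α/2, n-2) × SE(β̂₁)

Step 1: Find critical t-value
- Confidence level = 0.99
- Degrees of freedom = n - 2 = 27 - 2 = 25
- t*(α/2, 25) = 2.7874

Step 2: Calculate margin of error
Margin = 2.7874 × 0.1097 = 0.3058

Step 3: Construct interval
CI = 1.9591 ± 0.3058
CI = (1.6533, 2.2649)

Interpretation: intervals built this way capture the true β₁ in 99% of repeated samples; here the plausible range for the per-unit effect of x on y is 1.6533 to 2.2649.
Since 0 is outside the interval, a two-sided test at α = 0.01 would reject H₀: β₁ = 0.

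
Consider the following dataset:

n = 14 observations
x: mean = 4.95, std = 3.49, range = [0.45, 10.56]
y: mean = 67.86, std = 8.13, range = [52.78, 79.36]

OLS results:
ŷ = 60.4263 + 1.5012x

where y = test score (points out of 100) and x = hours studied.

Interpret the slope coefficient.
For each additional hour of study time, predicted test score increases by approximately 1.5012 points.

The slope β₁ = 1.5012 gives the rate at which the fitted test score changes with study time.

Interpretation:
- Study time up by 1 hour → predicted test score increases by 1.5012 points
- The effect is assumed constant over the observed range of x (linearity)
- The sign (+) gives the direction; the magnitude 1.5012 gives the size of the effect per hour

(β₀ = 60.4263 is the fitted value at x = 0 and is not part of the slope interpretation.)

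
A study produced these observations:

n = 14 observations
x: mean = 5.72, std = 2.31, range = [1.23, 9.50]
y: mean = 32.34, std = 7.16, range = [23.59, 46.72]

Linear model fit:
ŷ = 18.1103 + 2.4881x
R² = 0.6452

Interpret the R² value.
The model explains 64.52% of the variance in y (R² = 0.6452), leaving 35.48% unexplained; the fit is moderate.

R² = 1 − SS_res/SS_tot compares the residual scatter to the total scatter of y about its mean.

Here R² = 0.6452:
- Explained: 64.52% of the variation in y
- Unexplained (residual): 100% − 64.52% = 35.48%
- Rule of thumb (below 0.3 weak; 0.3 to below 0.7 moderate; 0.7 and above strong) → moderate

Note: R² says nothing about causation, and a high R² does not by itself mean the linear form is appropriate — check the residuals.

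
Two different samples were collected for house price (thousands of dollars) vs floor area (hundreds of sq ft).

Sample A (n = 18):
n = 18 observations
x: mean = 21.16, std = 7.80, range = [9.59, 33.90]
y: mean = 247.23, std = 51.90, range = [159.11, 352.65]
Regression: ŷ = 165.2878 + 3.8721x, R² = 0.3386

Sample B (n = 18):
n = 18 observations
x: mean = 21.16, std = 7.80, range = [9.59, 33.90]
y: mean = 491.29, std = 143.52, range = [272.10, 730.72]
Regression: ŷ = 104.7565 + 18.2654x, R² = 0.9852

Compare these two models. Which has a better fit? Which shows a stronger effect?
Model B has the better fit (R² = 0.9852 vs 0.3386). Model B shows the stronger effect (|β₁| = 18.2654 vs 3.8721).

Model Comparison:

Goodness of fit (R²):
- Model A: R² = 0.3386 → 33.86% of variance in house price explained
- Model B: R² = 0.9852 → 98.52% of variance in house price explained
- 0.9852 > 0.3386 → Model B has the better fit

Effect size (slope magnitude):
- Model A: β₁ = 3.8721 → predicted house price rises 3.8721 thousand dollars per additional hundred sq ft of floor area
- Model B: β₁ = 18.2654 → predicted house price rises 18.2654 thousand dollars per additional hundred sq ft of floor area
- |3.8721| < |18.2654| → Model B shows the stronger marginal effect

Note: R² measures how tightly points cluster around the line; β₁ measures how steep the line is — they answer different questions.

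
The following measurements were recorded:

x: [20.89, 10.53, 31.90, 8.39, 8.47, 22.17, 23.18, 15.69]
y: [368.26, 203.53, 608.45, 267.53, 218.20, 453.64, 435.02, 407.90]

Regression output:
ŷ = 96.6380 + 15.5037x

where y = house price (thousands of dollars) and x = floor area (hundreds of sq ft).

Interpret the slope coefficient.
For each additional hundred sq ft of floor area, predicted house price increases by approximately 15.5037 thousand dollars.

β₁ = 15.5037 is the change in predicted house price (thousand dollars) per additional hundred sq ft of floor area.

Interpretation:
- Floor area up by 1 hundred sq ft → predicted house price increases by 15.5037 thousand dollars
- This is a linear approximation: the same per-unit change is assumed across the whole observed x range

The intercept β₀ = 96.6380 is the predicted house price when floor area = 0; since the smallest observed x is 8.39, this is an extrapolation and mainly anchors the line.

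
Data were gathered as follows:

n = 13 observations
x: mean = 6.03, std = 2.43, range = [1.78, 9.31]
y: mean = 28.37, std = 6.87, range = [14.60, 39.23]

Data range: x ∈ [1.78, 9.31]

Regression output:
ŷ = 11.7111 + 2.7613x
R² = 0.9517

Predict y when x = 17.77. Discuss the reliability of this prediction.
ŷ = 60.7794, but this is extrapolation (above the data range [1.78, 9.31]) and may be unreliable.

Prediction calculation:
ŷ = 11.7111 + 2.7613 × 17.77
ŷ = 60.7794

Reliability:
- Data range: x ∈ [1.78, 9.31]
- Prediction point: x = 17.77 is 8.46 units above the observed range → this is EXTRAPOLATION, not interpolation

Why that matters here:
- R² describes fit only over the sampled x values; it says nothing about behaviour beyond them
- There are no observations near this x to validate the fitted line there

A defensible statement: 'if the linear trend continued to x = 17.77, y would be about 60.7794' — the premise is untested.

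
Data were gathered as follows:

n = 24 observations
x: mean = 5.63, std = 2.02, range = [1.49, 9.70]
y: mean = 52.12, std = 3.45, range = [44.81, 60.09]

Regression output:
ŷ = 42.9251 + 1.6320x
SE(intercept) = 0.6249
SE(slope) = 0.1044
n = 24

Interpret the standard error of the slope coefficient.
SE(slope) = 0.1044 measures the uncertainty in the estimated slope. The coefficient is estimated precisely (SE/|β̂₁| = 6.4%).

SE(β̂₁) = s / √Sxx, where s is the residual standard deviation and Sxx = Σ(x − x̄)². It is the yardstick for how far β̂₁ = 1.6320 could plausibly be from the true slope.

Relative precision:
- SE / |β̂₁| = 0.1044 / 1.6320 = 6.4%
- Rule of thumb (under 20%: precise; 20% to under 50%: moderately precise; 50% or more: imprecise) → precise

Link to the t-test: t = β̂₁ / SE(β̂₁) = 1.6320 / 0.1044 = 15.6322, the statistic for H₀: β₁ = 0.

What drives SE(β̂₁): wider spread of x values → smaller SE; more residual scatter → larger SE.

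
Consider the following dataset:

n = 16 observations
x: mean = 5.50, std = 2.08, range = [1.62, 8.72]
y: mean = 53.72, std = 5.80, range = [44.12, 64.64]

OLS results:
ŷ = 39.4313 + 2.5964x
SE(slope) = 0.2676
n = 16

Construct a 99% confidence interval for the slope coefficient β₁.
The 99% CI for β₁ is (1.7998, 3.3930)

Confidence interval for the slope:

The 99% CI for β₁ is: β̂₁ ± t*(α/2, n-2) × SE(β̂₁)

Step 1: Find critical t-value
- Confidence level = 0.99
- Degrees of freedom = n - 2 = 16 - 2 = 14
- t*(α/2, 14) = 2.9768

Step 2: Calculate margin of error
Margin = 2.9768 × 0.2676 = 0.7966

Step 3: Construct interval
CI = 2.5964 ± 0.7966
CI = (1.7998, 3.3930)

Interpretation: each one-unit increase in x is associated with a change in mean y of between 1.7998 and 3.3930, with 99% confidence.
Both endpoints are positive, so the data support a genuinely positive slope at this confidence level.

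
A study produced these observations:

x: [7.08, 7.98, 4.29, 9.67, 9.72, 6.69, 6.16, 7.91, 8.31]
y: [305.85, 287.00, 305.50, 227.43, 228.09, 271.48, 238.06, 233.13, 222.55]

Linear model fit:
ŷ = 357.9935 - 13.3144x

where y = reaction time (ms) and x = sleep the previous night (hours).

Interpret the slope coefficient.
For each additional hour of sleep, predicted reaction time decreases by approximately 13.3144 ms.

β₁ = -13.3144 is the change in predicted reaction time (ms) per additional hour of sleep.

Interpretation:
- Sleep up by 1 hour → predicted reaction time decreases by 13.3144 ms
- This is a linear approximation: the same per-unit change is assumed across the whole observed x range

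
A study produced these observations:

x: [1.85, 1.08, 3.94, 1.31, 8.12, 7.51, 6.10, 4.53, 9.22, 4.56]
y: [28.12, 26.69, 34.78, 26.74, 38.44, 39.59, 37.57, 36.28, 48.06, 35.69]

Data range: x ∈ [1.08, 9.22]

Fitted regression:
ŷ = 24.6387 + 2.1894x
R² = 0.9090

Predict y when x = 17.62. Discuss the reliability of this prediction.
The equation gives ŷ = 63.2159; however x = 17.62 is 8.40 units above the observed range, so this extrapolated value should not be trusted.

Prediction calculation:
ŷ = 24.6387 + 2.1894 × 17.62
ŷ = 63.2159

Reliability:
- Data range: x ∈ [1.08, 9.22]
- Prediction point: x = 17.62 is 8.40 units above the observed range → this is EXTRAPOLATION, not interpolation

Why that matters here:
- The standard error of prediction grows with (x − x̄)², and x = 17.62 is far from x̄ = 4.82
- The linear relationship may not hold outside the observed range

The R² = 0.9090 only validates the fit within [1.08, 9.22]; treat ŷ = 63.2159 with caution.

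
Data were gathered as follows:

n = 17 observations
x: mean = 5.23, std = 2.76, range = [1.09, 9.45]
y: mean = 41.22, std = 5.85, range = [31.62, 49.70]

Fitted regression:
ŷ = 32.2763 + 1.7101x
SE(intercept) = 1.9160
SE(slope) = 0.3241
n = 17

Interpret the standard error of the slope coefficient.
SE(slope) = 0.3241 measures the uncertainty in the estimated slope. The coefficient is estimated precisely (SE/|β̂₁| = 19.0%).

SE(β̂₁) = 0.3241 says: if we drew many samples of n = 17 from the same population and refit each time, the fitted slopes would scatter with a standard deviation of roughly 0.3241 around the true β₁.

Relative precision:
- SE / |β̂₁| = 0.3241 / 1.7101 = 19.0%
- Rule of thumb (under 20%: precise; 20% to under 50%: moderately precise; 50% or more: imprecise) → precise

Link to the t-test: t = β̂₁ / SE(β̂₁) = 1.7101 / 0.3241 = 5.2765, the statistic for H₀: β₁ = 0.

What drives SE(β̂₁): wider spread of x values → smaller SE; larger n (here n = 17) → smaller SE; more residual scatter → larger SE.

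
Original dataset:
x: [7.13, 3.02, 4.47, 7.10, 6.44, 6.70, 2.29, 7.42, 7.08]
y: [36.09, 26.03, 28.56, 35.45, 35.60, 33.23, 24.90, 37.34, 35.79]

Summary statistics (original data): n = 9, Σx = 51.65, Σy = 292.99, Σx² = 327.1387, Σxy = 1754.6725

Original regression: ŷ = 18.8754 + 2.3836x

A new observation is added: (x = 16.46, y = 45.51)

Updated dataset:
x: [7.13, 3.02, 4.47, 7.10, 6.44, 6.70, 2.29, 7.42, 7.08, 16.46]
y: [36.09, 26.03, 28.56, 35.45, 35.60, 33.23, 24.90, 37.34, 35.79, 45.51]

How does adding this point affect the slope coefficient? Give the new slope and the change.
The slope changes from 2.3836 to 1.4775 (change of -0.9061, or -38.0%).

The new point has HIGH LEVERAGE: x = 16.46 is far from the original mean x̄ = 51.65/9 ≈ 5.74 (original range [2.29, 7.42]).

Step 1: Update the sums with the new point (n goes from 9 to 10)
Σx  = 51.65 + 16.46 = 68.11
Σy  = 292.99 + 45.51 = 338.50
Σx² = 327.1387 + 16.46² = 327.1387 + 270.9316 = 598.0703
Σxy = 1754.6725 + 16.46×45.51 = 1754.6725 + 749.0946 = 2503.7671

Step 2: Recompute the slope with b₁ = (nΣxy − ΣxΣy) / (nΣx² − (Σx)²)
Numerator   = 10×2503.7671 − 68.11×338.50 = 25037.6710 − 23055.2350 = 1982.4360
Denominator = 10×598.0703 − 68.11² = 5980.7030 − 4638.9721 = 1341.7309
b₁(new) = 1982.4360 / 1341.7309 = 1.4775

(Same formula on the original sums: (9×1754.6725 − 51.65×292.99) / (9×327.1387 − 51.65²) = 659.1190 / 276.5258 = 2.3836, matching the given fit.)

Step 3: Change in slope
Δβ₁ = 1.4775 − 2.3836 = -0.9061
Relative change = -0.9061 / 2.3836 × 100% = -38.0%
→ the slope decreases when the point is added.

Because the point sits below the extension of the original line at a high-leverage x, it tilts the fit down.
In practice: check such a point for data-entry or measurement error; refit with and without it and report both if conclusions differ.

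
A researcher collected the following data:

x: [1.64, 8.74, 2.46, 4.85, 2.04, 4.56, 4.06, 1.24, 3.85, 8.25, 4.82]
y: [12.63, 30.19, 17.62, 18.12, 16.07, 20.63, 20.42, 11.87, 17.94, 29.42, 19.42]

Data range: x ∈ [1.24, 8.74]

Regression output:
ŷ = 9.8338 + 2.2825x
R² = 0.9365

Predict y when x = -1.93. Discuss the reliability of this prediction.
ŷ = 5.4286 (extrapolation — x = -1.93 lies outside [1.24, 8.74], so reliability is low).

Prediction calculation:
ŷ = 9.8338 + 2.2825 × (-1.93)
ŷ = 5.4286

Reliability:
- Data range: x ∈ [1.24, 8.74]
- Prediction point: x = -1.93 is 3.17 units below the observed range → this is EXTRAPOLATION, not interpolation

Why that matters here:
- The standard error of prediction grows with (x − x̄)², and x = -1.93 is far from x̄ = 4.23
- The linear relationship may not hold outside the observed range
- There are no observations near this x to validate the fitted line there

Report the number if required, but flag clearly that it is an extrapolation.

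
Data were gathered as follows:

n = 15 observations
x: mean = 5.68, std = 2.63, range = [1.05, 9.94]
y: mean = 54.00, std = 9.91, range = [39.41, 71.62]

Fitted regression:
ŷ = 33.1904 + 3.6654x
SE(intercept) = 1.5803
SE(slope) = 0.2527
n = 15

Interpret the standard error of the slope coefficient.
SE(β̂₁) = 0.2527 is the estimated standard deviation of the slope estimate across repeated samples; relative to β̂₁ = 3.6654 that is 6.9%, a precise estimate.

What SE measures:
- The standard error quantifies the sampling variability of the coefficient estimate
- It is the estimated standard deviation of β̂₁ across hypothetical repeated samples of the same size
- Smaller SE → more precise estimate

Relative precision:
- SE / |β̂₁| = 0.2527 / 3.6654 = 6.9%
- Rule of thumb (under 20%: precise; 20% to under 50%: moderately precise; 50% or more: imprecise) → precise

Link to interval estimation: a confidence interval for β₁ is β̂₁ ± t* × 0.2527, so SE sets the half-width per unit of t*.

What drives SE(β̂₁): wider spread of x values → smaller SE.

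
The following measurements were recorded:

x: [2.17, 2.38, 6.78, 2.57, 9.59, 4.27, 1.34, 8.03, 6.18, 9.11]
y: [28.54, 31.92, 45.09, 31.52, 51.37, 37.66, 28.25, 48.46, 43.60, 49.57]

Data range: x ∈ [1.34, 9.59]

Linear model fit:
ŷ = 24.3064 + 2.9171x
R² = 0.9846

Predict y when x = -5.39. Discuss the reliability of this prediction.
The equation gives ŷ = 8.5832; however x = -5.39 is 6.73 units below the observed range, so this extrapolated value should not be trusted.

Prediction calculation:
ŷ = 24.3064 + 2.9171 × (-5.39)
ŷ = 8.5832

Reliability:
- Data range: x ∈ [1.34, 9.59]
- Prediction point: x = -5.39 is 6.73 units below the observed range → this is EXTRAPOLATION, not interpolation

Why that matters here:
- There are no observations near this x to validate the fitted line there
- Real relationships often flatten, saturate, or turn nonlinear at extremes
- R² describes fit only over the sampled x values; it says nothing about behaviour beyond them

The R² = 0.9846 only validates the fit within [1.34, 9.59]; treat ŷ = 8.5832 with caution.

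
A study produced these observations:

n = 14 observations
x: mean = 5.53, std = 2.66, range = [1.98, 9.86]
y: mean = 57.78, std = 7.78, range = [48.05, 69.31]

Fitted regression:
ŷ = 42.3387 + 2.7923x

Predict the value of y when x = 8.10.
ŷ = 64.9563

Plug x = 8.10 into the fitted line:

ŷ = 42.3387 + 2.7923 × 8.10
ŷ = 42.3387 + 22.6176
ŷ = 64.9563

This is a point prediction; actual observations scatter around it by roughly the residual standard deviation.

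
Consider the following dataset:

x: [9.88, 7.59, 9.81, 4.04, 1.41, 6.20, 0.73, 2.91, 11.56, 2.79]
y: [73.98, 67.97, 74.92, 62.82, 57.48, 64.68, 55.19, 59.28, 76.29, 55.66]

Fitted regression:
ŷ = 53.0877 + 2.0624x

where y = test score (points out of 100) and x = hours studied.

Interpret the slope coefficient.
On average, test score is about 2.0624 points higher for every extra hour of study time.

The slope β₁ = 2.0624 gives the rate at which the fitted test score changes with study time.

Interpretation:
- Study time up by 1 hour → predicted test score increases by 2.0624 points
- This is a linear approximation: the same per-unit change is assumed across the whole observed x range
- The sign (+) gives the direction; the magnitude 2.0624 gives the size of the effect per hour

The intercept β₀ = 53.0877 is the predicted test score when study time = 0; since the smallest observed x is 0.73, this is an extrapolation and mainly anchors the line.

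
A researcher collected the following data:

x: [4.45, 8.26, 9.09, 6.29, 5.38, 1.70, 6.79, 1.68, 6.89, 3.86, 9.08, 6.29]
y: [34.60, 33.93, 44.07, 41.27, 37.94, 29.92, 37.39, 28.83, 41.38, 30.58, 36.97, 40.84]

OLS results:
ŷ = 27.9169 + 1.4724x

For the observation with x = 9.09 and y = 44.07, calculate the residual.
Residual = 2.7690

The residual is the difference between the actual value and the predicted value:

Residual = y - ŷ

Step 1: Calculate predicted value
ŷ = 27.9169 + 1.4724 × 9.09
ŷ = 41.3010

Step 2: Calculate residual
Residual = 44.07 - 41.3010
Residual = 2.7690

The residual is positive, so the observed y = 44.07 sits above the regression line (the line underestimates it by 2.7690).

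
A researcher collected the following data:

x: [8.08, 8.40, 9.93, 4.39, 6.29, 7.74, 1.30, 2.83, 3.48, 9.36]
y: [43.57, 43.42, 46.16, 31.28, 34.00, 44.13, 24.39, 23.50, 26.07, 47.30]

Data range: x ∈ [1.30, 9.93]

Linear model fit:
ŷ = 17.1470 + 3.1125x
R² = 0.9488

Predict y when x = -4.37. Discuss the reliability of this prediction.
ŷ = 3.5454 (extrapolation — x = -4.37 lies outside [1.30, 9.93], so reliability is low).

Prediction calculation:
ŷ = 17.1470 + 3.1125 × (-4.37)
ŷ = 3.5454

Reliability:
- Data range: x ∈ [1.30, 9.93]
- Prediction point: x = -4.37 is 5.67 units below the observed range → this is EXTRAPOLATION, not interpolation

Why that matters here:
- The standard error of prediction grows with (x − x̄)², and x = -4.37 is far from x̄ = 6.18
- R² describes fit only over the sampled x values; it says nothing about behaviour beyond them

Report the number if required, but flag clearly that it is an extrapolation.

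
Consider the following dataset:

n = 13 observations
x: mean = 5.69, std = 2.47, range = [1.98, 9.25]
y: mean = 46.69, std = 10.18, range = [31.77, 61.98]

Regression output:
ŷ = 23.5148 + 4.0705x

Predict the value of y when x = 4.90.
ŷ = 43.4603

x = 4.90 lies inside the observed range [1.98, 9.25], so the fitted equation applies directly:

ŷ = 23.5148 + 4.0705 × 4.90
ŷ = 23.5148 + 19.9455
ŷ = 43.4603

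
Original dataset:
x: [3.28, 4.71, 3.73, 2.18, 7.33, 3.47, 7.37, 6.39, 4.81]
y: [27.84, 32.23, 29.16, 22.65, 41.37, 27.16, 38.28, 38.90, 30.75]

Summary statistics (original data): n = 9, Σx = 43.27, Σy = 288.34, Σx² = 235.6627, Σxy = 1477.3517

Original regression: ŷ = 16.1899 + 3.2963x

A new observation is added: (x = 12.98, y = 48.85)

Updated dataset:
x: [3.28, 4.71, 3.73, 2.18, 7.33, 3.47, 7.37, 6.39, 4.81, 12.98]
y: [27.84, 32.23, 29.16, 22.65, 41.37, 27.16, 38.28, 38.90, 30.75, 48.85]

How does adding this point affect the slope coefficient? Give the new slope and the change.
The slope changes from 3.2963 to 2.4474 (change of -0.8489, or -25.8%).

x = 12.98 lies well outside the original x-range [2.18, 7.37] (x̄ ≈ 4.81), so this observation has high leverage and can move the slope substantially.

Step 1: Update the sums with the new point (n goes from 9 to 10)
Σx  = 43.27 + 12.98 = 56.25
Σy  = 288.34 + 48.85 = 337.19
Σx² = 235.6627 + 12.98² = 235.6627 + 168.4804 = 404.1431
Σxy = 1477.3517 + 12.98×48.85 = 1477.3517 + 634.0730 = 2111.4247

Step 2: Recompute the slope with b₁ = (nΣxy − ΣxΣy) / (nΣx² − (Σx)²)
Numerator   = 10×2111.4247 − 56.25×337.19 = 21114.2470 − 18966.9375 = 2147.3095
Denominator = 10×404.1431 − 56.25² = 4041.4310 − 3164.0625 = 877.3685
b₁(new) = 2147.3095 / 877.3685 = 2.4474

(Same formula on the original sums: (9×1477.3517 − 43.27×288.34) / (9×235.6627 − 43.27²) = 819.6935 / 248.6714 = 3.2963, matching the given fit.)

Step 3: Change in slope
Δβ₁ = 2.4474 − 3.2963 = -0.8489
Relative change = -0.8489 / 3.2963 × 100% = -25.8%
→ the slope decreases when the point is added.

A high-leverage point only changes the slope if it is off the original line; here y = 48.85 is below the original trend, so the slope decreases.
In practice: refit with and without it and report both if conclusions differ.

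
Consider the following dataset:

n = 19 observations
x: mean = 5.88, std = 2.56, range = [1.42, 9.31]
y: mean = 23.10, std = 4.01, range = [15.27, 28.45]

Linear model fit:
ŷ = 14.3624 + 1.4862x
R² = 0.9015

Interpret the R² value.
R² = 0.9015 means 90.15% of the variation in y is explained by the linear relationship with x. This indicates a strong fit.

R² = 1 − SS_res/SS_tot compares the residual scatter to the total scatter of y about its mean.

Here R² = 0.9015:
- Explained: 90.15% of the variation in y
- Unexplained (residual): 100% − 90.15% = 9.85%
- Rule of thumb (below 0.3 weak; 0.3 to below 0.7 moderate; 0.7 and above strong) → strong

Calculation: R² = 1 − (SS_res / SS_tot), where SS_res is the sum of squared residuals and SS_tot the total sum of squares.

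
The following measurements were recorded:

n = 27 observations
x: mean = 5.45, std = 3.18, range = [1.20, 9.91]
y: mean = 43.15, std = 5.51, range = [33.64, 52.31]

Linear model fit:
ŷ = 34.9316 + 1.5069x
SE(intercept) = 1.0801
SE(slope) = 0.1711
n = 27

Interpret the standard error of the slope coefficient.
SE(β̂₁) = 0.1711 is the estimated standard deviation of the slope estimate across repeated samples; relative to β̂₁ = 1.5069 that is 11.4%, a precise estimate.

What SE measures:
- The standard error quantifies the sampling variability of the coefficient estimate
- It is the estimated standard deviation of β̂₁ across hypothetical repeated samples of the same size
- Smaller SE → more precise estimate

Relative precision:
- SE / |β̂₁| = 0.1711 / 1.5069 = 11.4%
- Rule of thumb (under 20%: precise; 20% to under 50%: moderately precise; 50% or more: imprecise) → precise

Rough 95% range (±2 SE): 1.5069 ± 0.3422 → (1.1647, 1.8491).

What drives SE(β̂₁): larger n (here n = 27) → smaller SE; wider spread of x values → smaller SE.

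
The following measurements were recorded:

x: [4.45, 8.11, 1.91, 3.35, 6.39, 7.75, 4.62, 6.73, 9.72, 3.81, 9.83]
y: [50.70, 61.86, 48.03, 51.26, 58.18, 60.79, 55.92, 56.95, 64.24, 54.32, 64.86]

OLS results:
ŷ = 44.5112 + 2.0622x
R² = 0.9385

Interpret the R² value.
About 93.85% of the variability in y is accounted for by the regression on x (R² = 0.9385) — a strong linear fit.

R² = 1 − SS_res/SS_tot compares the residual scatter to the total scatter of y about its mean.

Here R² = 0.9385:
- Explained: 93.85% of the variation in y
- Unexplained (residual): 100% − 93.85% = 6.15%
- Rule of thumb (below 0.3 weak; 0.3 to below 0.7 moderate; 0.7 and above strong) → strong

Calculation: R² = 1 − (SS_res / SS_tot), where SS_res is the sum of squared residuals and SS_tot the total sum of squares.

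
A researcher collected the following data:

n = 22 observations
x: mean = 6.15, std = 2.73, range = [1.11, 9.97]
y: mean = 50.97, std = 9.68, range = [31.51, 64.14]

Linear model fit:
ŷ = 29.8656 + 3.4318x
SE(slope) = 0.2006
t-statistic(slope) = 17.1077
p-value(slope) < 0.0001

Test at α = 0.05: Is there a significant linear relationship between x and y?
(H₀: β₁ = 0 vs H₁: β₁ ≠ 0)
Since p-value < 0.0001 < α = 0.05, reject H₀ — the slope is significantly different from 0.

Hypothesis test for the slope coefficient:

H₀: β₁ = 0 (no linear relationship)
H₁: β₁ ≠ 0 (linear relationship exists)

Test statistic: t = β̂₁ / SE(β̂₁) = 3.4318 / 0.2006 = 17.1077

The p-value (<0.0001) is the probability, under H₀, of a t-statistic at least as extreme as |t| = 17.1077 (two-sided, df = n − 2 = 20).

Decision rule: reject H₀ if p-value < α.
p-value < 0.0001 < α = 0.05 → reject H₀.

Conclusion: the linear association between x and y is significant at the 5% level.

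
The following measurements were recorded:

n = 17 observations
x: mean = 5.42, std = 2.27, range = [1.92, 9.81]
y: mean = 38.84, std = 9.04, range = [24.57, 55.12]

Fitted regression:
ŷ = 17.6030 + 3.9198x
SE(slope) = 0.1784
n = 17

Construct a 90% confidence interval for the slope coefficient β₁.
The 90% CI for β₁ is (3.6070, 4.2326)

Confidence interval for the slope:

The 90% CI for β₁ is: β̂₁ ± t*(α/2, n-2) × SE(β̂₁)

Step 1: Find critical t-value
- Confidence level = 0.9
- Degrees of freedom = n - 2 = 17 - 2 = 15
- t*(α/2, 15) = 1.7531

Step 2: Calculate margin of error
Margin = 1.7531 × 0.1784 = 0.3128

Step 3: Construct interval
CI = 3.9198 ± 0.3128
CI = (3.6070, 4.2326)

Interpretation: We are 90% confident that the true slope β₁ lies between 3.6070 and 4.2326.
Both endpoints are positive, so the data support a genuinely positive slope at this confidence level.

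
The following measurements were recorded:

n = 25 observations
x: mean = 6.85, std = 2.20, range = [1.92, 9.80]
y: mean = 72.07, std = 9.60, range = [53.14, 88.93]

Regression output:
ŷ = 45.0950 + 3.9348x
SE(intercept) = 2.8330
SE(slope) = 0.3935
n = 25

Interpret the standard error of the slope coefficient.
SE(β̂₁) = 0.3935 is the estimated standard deviation of the slope estimate across repeated samples; relative to β̂₁ = 3.9348 that is 10.0%, a precise estimate.

What SE measures:
- The standard error quantifies the sampling variability of the coefficient estimate
- It is the estimated standard deviation of β̂₁ across hypothetical repeated samples of the same size
- Smaller SE → more precise estimate

Relative precision:
- SE / |β̂₁| = 0.3935 / 3.9348 = 10.0%
- Rule of thumb (under 20%: precise; 20% to under 50%: moderately precise; 50% or more: imprecise) → precise

Link to the t-test: t = β̂₁ / SE(β̂₁) = 3.9348 / 0.3935 = 9.9995, the statistic for H₀: β₁ = 0.

What drives SE(β̂₁): wider spread of x values → smaller SE.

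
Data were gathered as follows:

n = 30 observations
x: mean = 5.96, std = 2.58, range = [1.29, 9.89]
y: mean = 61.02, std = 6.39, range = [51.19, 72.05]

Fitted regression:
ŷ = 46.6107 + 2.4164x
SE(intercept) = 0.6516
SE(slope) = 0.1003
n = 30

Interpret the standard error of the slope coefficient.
SE(β̂₁) = 0.1003 is the estimated standard deviation of the slope estimate across repeated samples; relative to β̂₁ = 2.4164 that is 4.2%, a precise estimate.

SE(β̂₁) = s / √Sxx, where s is the residual standard deviation and Sxx = Σ(x − x̄)². It is the yardstick for how far β̂₁ = 2.4164 could plausibly be from the true slope.

Relative precision:
- SE / |β̂₁| = 0.1003 / 2.4164 = 4.2%
- Rule of thumb (under 20%: precise; 20% to under 50%: moderately precise; 50% or more: imprecise) → precise

Link to interval estimation: a confidence interval for β₁ is β̂₁ ± t* × 0.1003, so SE sets the half-width per unit of t*.

What drives SE(β̂₁): wider spread of x values → smaller SE; larger n (here n = 30) → smaller SE.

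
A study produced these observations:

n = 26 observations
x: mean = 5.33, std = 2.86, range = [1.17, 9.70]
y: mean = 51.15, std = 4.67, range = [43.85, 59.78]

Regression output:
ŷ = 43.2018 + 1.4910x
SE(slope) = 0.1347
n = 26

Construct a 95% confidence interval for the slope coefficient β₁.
The 95% CI for β₁ is (1.2130, 1.7690)

Confidence interval for the slope:

The 95% CI for β₁ is: β̂₁ ± t*(α/2, n-2) × SE(β̂₁)

Step 1: Find critical t-value
- Confidence level = 0.95
- Degrees of freedom = n - 2 = 26 - 2 = 24
- t*(α/2, 24) = 2.0639

Step 2: Calculate margin of error
Margin = 2.0639 × 0.1347 = 0.2780

Step 3: Construct interval
CI = 1.4910 ± 0.2780
CI = (1.2130, 1.7690)

Interpretation: intervals built this way capture the true β₁ in 95% of repeated samples; here the plausible range for the per-unit effect of x on y is 1.2130 to 1.7690.
Since 0 is outside the interval, a two-sided test at α = 0.05 would reject H₀: β₁ = 0.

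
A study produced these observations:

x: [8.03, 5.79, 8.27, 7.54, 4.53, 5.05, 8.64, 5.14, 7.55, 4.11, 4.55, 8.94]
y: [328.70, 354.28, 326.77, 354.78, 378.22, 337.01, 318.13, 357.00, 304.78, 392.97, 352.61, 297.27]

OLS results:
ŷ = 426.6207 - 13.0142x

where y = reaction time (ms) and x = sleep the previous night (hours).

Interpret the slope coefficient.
An increase of one hour in sleep is associated with a 13.0142 ms decrease in predicted reaction time.

The slope coefficient β₁ = -13.0142 represents the marginal effect of sleep on reaction time.

Interpretation:
- Sleep up by 1 hour → predicted reaction time decreases by 13.0142 ms
- The effect is assumed constant over the observed range of x (linearity)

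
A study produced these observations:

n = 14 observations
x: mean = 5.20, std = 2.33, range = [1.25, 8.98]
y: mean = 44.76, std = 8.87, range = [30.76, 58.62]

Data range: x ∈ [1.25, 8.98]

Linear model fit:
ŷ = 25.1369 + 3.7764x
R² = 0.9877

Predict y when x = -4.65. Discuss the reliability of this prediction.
ŷ = 7.5766 (extrapolation — x = -4.65 lies outside [1.25, 8.98], so reliability is low).

Prediction calculation:
ŷ = 25.1369 + 3.7764 × (-4.65)
ŷ = 7.5766

Reliability:
- Data range: x ∈ [1.25, 8.98]
- Prediction point: x = -4.65 is 5.90 units below the observed range → this is EXTRAPOLATION, not interpolation

Why that matters here:
- The linear relationship may not hold outside the observed range
- The standard error of prediction grows with (x − x̄)², and x = -4.65 is far from x̄ = 5.20
- R² describes fit only over the sampled x values; it says nothing about behaviour beyond them

The R² = 0.9877 only validates the fit within [1.25, 8.98]; treat ŷ = 7.5766 with caution.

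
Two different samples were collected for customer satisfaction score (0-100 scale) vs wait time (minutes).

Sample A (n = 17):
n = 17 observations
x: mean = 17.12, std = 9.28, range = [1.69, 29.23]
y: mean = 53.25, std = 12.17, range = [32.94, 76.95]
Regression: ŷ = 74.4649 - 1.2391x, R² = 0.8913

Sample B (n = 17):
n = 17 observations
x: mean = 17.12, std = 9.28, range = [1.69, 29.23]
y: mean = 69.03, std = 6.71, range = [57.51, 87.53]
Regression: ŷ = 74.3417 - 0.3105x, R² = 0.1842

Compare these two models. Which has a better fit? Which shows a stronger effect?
Model A has the better fit (R² = 0.8913 vs 0.1842). Model A shows the stronger effect (|β₁| = 1.2391 vs 0.3105).

Model Comparison:

Goodness of fit (R²):
- Model A: R² = 0.8913 → 89.13% of variance in satisfaction score explained
- Model B: R² = 0.1842 → 18.42% of variance in satisfaction score explained
- 0.8913 > 0.1842 → Model A has the better fit

Strength of effect — compare |β₁|:
- Model A: β₁ = -1.2391 → predicted satisfaction score falls 1.2391 points per additional minute of wait time
- Model B: β₁ = -0.3105 → predicted satisfaction score falls 0.3105 points per additional minute of wait time
- |-1.2391| > |-0.3105| → Model A shows the stronger marginal effect

Note: R² measures how tightly points cluster around the line; β₁ measures how steep the line is — they answer different questions.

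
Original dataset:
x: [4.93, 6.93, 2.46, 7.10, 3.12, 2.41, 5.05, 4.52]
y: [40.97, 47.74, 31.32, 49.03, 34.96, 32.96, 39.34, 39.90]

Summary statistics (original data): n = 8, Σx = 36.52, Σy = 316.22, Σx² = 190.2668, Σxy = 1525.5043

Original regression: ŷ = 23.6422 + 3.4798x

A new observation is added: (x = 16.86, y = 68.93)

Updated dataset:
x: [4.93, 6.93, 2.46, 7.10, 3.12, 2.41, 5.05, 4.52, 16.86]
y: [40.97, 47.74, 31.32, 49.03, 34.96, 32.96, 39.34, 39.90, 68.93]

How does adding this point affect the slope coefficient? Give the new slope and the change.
Adding the point moves β₁ from 3.4798 to 2.5537, i.e. it decreases by 0.9261 (-26.6%).

x = 16.86 lies well outside the original x-range [2.41, 7.10] (x̄ ≈ 4.57), so this observation has high leverage and can move the slope substantially.

Step 1: Update the sums with the new point (n goes from 8 to 9)
Σx  = 36.52 + 16.86 = 53.38
Σy  = 316.22 + 68.93 = 385.15
Σx² = 190.2668 + 16.86² = 190.2668 + 284.2596 = 474.5264
Σxy = 1525.5043 + 16.86×68.93 = 1525.5043 + 1162.1598 = 2687.6641

Step 2: Recompute the slope with b₁ = (nΣxy − ΣxΣy) / (nΣx² − (Σx)²)
Numerator   = 9×2687.6641 − 53.38×385.15 = 24188.9769 − 20559.3070 = 3629.6699
Denominator = 9×474.5264 − 53.38² = 4270.7376 − 2849.4244 = 1421.3132
b₁(new) = 3629.6699 / 1421.3132 = 2.5537

(Same formula on the original sums: (8×1525.5043 − 36.52×316.22) / (8×190.2668 − 36.52²) = 655.6800 / 188.4240 = 3.4798, matching the given fit.)

Step 3: Change in slope
Δβ₁ = 2.5537 − 3.4798 = -0.9261
Relative change = -0.9261 / 3.4798 × 100% = -26.6%
→ the slope decreases when the point is added.

Because the point sits below the extension of the original line at a high-leverage x, it tilts the fit down.
In practice: investigate whether it comes from the same population as the rest of the sample; check such a point for data-entry or measurement error.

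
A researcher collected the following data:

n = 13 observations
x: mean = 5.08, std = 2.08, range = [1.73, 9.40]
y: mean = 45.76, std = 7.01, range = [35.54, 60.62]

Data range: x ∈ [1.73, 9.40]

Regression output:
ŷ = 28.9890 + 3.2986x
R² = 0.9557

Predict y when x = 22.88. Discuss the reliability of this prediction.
The equation gives ŷ = 104.4610; however x = 22.88 is 13.48 units above the observed range, so this extrapolated value should not be trusted.

Prediction calculation:
ŷ = 28.9890 + 3.2986 × 22.88
ŷ = 104.4610

Reliability:
- Data range: x ∈ [1.73, 9.40]
- Prediction point: x = 22.88 is 13.48 units above the observed range → this is EXTRAPOLATION, not interpolation

Why that matters here:
- R² describes fit only over the sampled x values; it says nothing about behaviour beyond them
- There are no observations near this x to validate the fitted line there

The R² = 0.9557 only validates the fit within [1.73, 9.40]; treat ŷ = 104.4610 with caution.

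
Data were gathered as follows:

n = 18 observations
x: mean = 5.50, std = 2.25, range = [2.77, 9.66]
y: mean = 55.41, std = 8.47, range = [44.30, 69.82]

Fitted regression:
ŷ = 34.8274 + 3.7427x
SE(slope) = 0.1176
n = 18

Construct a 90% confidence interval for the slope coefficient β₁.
The 90% CI for β₁ is (3.5374, 3.9480)

Confidence interval for the slope:

The 90% CI for β₁ is: β̂₁ ± t*(α/2, n-2) × SE(β̂₁)

Step 1: Find critical t-value
- Confidence level = 0.9
- Degrees of freedom = n - 2 = 18 - 2 = 16
- t*(α/2, 16) = 1.7459

Step 2: Calculate margin of error
Margin = 1.7459 × 0.1176 = 0.2053

Step 3: Construct interval
CI = 3.7427 ± 0.2053
CI = (3.5374, 3.9480)

Interpretation: each one-unit increase in x is associated with a change in mean y of between 3.5374 and 3.9480, with 90% confidence.
Both endpoints are positive, so the data support a genuinely positive slope at this confidence level.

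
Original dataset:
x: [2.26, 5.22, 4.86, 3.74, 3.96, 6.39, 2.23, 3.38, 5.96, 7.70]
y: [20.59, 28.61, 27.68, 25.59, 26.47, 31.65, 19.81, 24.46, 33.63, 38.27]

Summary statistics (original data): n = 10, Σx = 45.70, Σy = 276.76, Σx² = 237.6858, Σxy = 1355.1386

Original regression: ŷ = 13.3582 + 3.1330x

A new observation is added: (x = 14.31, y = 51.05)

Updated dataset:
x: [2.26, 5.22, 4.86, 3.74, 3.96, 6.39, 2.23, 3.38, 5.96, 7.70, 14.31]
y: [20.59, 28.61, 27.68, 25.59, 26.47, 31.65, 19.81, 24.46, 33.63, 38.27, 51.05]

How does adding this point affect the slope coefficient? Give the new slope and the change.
The slope changes from 3.1330 to 2.5835 (change of -0.5495, or -17.5%).

The new point has HIGH LEVERAGE: x = 14.31 is far from the original mean x̄ = 45.70/10 ≈ 4.57 (original range [2.23, 7.70]).

Step 1: Update the sums with the new point (n goes from 10 to 11)
Σx  = 45.70 + 14.31 = 60.01
Σy  = 276.76 + 51.05 = 327.81
Σx² = 237.6858 + 14.31² = 237.6858 + 204.7761 = 442.4619
Σxy = 1355.1386 + 14.31×51.05 = 1355.1386 + 730.5255 = 2085.6641

Step 2: Recompute the slope with b₁ = (nΣxy − ΣxΣy) / (nΣx² − (Σx)²)
Numerator   = 11×2085.6641 − 60.01×327.81 = 22942.3051 − 19671.8781 = 3270.4270
Denominator = 11×442.4619 − 60.01² = 4867.0809 − 3601.2001 = 1265.8808
b₁(new) = 3270.4270 / 1265.8808 = 2.5835

(Same formula on the original sums: (10×1355.1386 − 45.70×276.76) / (10×237.6858 − 45.70²) = 903.4540 / 288.3680 = 3.1330, matching the given fit.)

Step 3: Change in slope
Δβ₁ = 2.5835 − 3.1330 = -0.5495
Relative change = -0.5495 / 3.1330 × 100% = -17.5%
→ the slope decreases when the point is added.

A high-leverage point only changes the slope if it is off the original line; here y = 51.05 is below the original trend, so the slope decreases.
In practice: investigate whether it comes from the same population as the rest of the sample.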